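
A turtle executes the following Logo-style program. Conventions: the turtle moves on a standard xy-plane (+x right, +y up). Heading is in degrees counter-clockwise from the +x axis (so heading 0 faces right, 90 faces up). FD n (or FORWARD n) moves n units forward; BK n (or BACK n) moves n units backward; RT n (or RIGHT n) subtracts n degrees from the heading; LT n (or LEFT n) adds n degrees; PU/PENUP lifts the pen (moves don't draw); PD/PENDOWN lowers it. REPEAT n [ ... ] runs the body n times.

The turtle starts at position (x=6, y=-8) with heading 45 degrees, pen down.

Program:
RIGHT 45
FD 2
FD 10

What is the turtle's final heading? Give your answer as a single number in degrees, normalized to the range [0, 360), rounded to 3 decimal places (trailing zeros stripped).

Answer: 0

Derivation:
Executing turtle program step by step:
Start: pos=(6,-8), heading=45, pen down
RT 45: heading 45 -> 0
FD 2: (6,-8) -> (8,-8) [heading=0, draw]
FD 10: (8,-8) -> (18,-8) [heading=0, draw]
Final: pos=(18,-8), heading=0, 2 segment(s) drawn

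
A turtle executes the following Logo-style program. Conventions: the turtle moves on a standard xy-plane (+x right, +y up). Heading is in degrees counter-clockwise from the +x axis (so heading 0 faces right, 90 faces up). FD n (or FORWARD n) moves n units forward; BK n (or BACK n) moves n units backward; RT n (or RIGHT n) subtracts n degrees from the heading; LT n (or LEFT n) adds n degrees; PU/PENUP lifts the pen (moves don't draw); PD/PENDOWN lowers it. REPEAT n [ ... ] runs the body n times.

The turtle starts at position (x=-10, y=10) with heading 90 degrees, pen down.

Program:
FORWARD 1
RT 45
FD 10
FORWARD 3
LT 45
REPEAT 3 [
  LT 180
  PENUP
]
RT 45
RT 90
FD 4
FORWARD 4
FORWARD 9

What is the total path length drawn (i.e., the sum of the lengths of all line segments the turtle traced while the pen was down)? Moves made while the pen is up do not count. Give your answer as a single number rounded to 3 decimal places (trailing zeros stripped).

Executing turtle program step by step:
Start: pos=(-10,10), heading=90, pen down
FD 1: (-10,10) -> (-10,11) [heading=90, draw]
RT 45: heading 90 -> 45
FD 10: (-10,11) -> (-2.929,18.071) [heading=45, draw]
FD 3: (-2.929,18.071) -> (-0.808,20.192) [heading=45, draw]
LT 45: heading 45 -> 90
REPEAT 3 [
  -- iteration 1/3 --
  LT 180: heading 90 -> 270
  PU: pen up
  -- iteration 2/3 --
  LT 180: heading 270 -> 90
  PU: pen up
  -- iteration 3/3 --
  LT 180: heading 90 -> 270
  PU: pen up
]
RT 45: heading 270 -> 225
RT 90: heading 225 -> 135
FD 4: (-0.808,20.192) -> (-3.636,23.021) [heading=135, move]
FD 4: (-3.636,23.021) -> (-6.464,25.849) [heading=135, move]
FD 9: (-6.464,25.849) -> (-12.828,32.213) [heading=135, move]
Final: pos=(-12.828,32.213), heading=135, 3 segment(s) drawn

Segment lengths:
  seg 1: (-10,10) -> (-10,11), length = 1
  seg 2: (-10,11) -> (-2.929,18.071), length = 10
  seg 3: (-2.929,18.071) -> (-0.808,20.192), length = 3
Total = 14

Answer: 14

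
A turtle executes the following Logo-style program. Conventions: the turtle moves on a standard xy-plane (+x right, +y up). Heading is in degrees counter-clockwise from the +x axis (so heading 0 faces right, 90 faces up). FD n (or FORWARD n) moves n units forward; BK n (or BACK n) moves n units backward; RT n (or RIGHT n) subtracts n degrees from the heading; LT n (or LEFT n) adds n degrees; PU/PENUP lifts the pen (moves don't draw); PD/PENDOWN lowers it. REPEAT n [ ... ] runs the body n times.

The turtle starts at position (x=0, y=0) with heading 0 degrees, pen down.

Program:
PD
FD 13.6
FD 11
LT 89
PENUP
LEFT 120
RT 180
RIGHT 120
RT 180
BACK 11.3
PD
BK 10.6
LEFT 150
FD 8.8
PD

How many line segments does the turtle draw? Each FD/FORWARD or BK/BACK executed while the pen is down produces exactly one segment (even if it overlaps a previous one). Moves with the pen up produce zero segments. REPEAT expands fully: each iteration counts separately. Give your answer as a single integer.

Answer: 4

Derivation:
Executing turtle program step by step:
Start: pos=(0,0), heading=0, pen down
PD: pen down
FD 13.6: (0,0) -> (13.6,0) [heading=0, draw]
FD 11: (13.6,0) -> (24.6,0) [heading=0, draw]
LT 89: heading 0 -> 89
PU: pen up
LT 120: heading 89 -> 209
RT 180: heading 209 -> 29
RT 120: heading 29 -> 269
RT 180: heading 269 -> 89
BK 11.3: (24.6,0) -> (24.403,-11.298) [heading=89, move]
PD: pen down
BK 10.6: (24.403,-11.298) -> (24.218,-21.897) [heading=89, draw]
LT 150: heading 89 -> 239
FD 8.8: (24.218,-21.897) -> (19.685,-29.44) [heading=239, draw]
PD: pen down
Final: pos=(19.685,-29.44), heading=239, 4 segment(s) drawn
Segments drawn: 4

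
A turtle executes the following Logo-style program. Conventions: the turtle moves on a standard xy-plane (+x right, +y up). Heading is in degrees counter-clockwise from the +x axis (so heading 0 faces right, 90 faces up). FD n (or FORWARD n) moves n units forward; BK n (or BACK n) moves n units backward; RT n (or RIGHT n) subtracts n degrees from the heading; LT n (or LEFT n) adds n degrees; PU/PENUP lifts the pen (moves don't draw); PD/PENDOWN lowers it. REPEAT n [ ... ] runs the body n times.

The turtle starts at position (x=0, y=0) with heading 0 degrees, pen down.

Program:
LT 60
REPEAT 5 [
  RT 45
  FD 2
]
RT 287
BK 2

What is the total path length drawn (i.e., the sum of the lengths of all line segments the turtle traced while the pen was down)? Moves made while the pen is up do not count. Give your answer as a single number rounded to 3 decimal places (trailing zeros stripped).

Answer: 12

Derivation:
Executing turtle program step by step:
Start: pos=(0,0), heading=0, pen down
LT 60: heading 0 -> 60
REPEAT 5 [
  -- iteration 1/5 --
  RT 45: heading 60 -> 15
  FD 2: (0,0) -> (1.932,0.518) [heading=15, draw]
  -- iteration 2/5 --
  RT 45: heading 15 -> 330
  FD 2: (1.932,0.518) -> (3.664,-0.482) [heading=330, draw]
  -- iteration 3/5 --
  RT 45: heading 330 -> 285
  FD 2: (3.664,-0.482) -> (4.182,-2.414) [heading=285, draw]
  -- iteration 4/5 --
  RT 45: heading 285 -> 240
  FD 2: (4.182,-2.414) -> (3.182,-4.146) [heading=240, draw]
  -- iteration 5/5 --
  RT 45: heading 240 -> 195
  FD 2: (3.182,-4.146) -> (1.25,-4.664) [heading=195, draw]
]
RT 287: heading 195 -> 268
BK 2: (1.25,-4.664) -> (1.319,-2.665) [heading=268, draw]
Final: pos=(1.319,-2.665), heading=268, 6 segment(s) drawn

Segment lengths:
  seg 1: (0,0) -> (1.932,0.518), length = 2
  seg 2: (1.932,0.518) -> (3.664,-0.482), length = 2
  seg 3: (3.664,-0.482) -> (4.182,-2.414), length = 2
  seg 4: (4.182,-2.414) -> (3.182,-4.146), length = 2
  seg 5: (3.182,-4.146) -> (1.25,-4.664), length = 2
  seg 6: (1.25,-4.664) -> (1.319,-2.665), length = 2
Total = 12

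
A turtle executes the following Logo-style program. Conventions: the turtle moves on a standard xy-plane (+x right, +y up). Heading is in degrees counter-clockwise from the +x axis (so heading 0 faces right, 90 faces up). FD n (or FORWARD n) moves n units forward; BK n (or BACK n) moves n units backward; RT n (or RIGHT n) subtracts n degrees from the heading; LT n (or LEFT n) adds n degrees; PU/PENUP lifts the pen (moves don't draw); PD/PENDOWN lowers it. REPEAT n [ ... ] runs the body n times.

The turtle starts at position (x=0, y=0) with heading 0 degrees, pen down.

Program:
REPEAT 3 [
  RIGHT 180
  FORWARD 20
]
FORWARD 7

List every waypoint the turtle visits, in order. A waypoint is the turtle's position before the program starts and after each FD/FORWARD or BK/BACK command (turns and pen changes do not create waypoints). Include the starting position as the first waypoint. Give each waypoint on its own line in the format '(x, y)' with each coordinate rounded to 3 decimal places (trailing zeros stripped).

Answer: (0, 0)
(-20, 0)
(0, 0)
(-20, 0)
(-27, 0)

Derivation:
Executing turtle program step by step:
Start: pos=(0,0), heading=0, pen down
REPEAT 3 [
  -- iteration 1/3 --
  RT 180: heading 0 -> 180
  FD 20: (0,0) -> (-20,0) [heading=180, draw]
  -- iteration 2/3 --
  RT 180: heading 180 -> 0
  FD 20: (-20,0) -> (0,0) [heading=0, draw]
  -- iteration 3/3 --
  RT 180: heading 0 -> 180
  FD 20: (0,0) -> (-20,0) [heading=180, draw]
]
FD 7: (-20,0) -> (-27,0) [heading=180, draw]
Final: pos=(-27,0), heading=180, 4 segment(s) drawn
Waypoints (5 total):
(0, 0)
(-20, 0)
(0, 0)
(-20, 0)
(-27, 0)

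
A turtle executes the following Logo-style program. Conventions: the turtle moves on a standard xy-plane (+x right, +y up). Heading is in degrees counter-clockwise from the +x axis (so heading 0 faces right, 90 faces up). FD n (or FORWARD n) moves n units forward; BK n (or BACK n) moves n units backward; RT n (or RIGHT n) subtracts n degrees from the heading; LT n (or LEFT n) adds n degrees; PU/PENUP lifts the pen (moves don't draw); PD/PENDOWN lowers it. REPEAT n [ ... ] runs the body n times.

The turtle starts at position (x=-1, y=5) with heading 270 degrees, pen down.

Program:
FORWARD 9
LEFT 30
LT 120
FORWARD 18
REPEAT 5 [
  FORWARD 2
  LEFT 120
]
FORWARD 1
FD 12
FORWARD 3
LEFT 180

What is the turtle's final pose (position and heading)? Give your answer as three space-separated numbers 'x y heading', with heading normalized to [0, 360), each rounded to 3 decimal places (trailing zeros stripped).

Executing turtle program step by step:
Start: pos=(-1,5), heading=270, pen down
FD 9: (-1,5) -> (-1,-4) [heading=270, draw]
LT 30: heading 270 -> 300
LT 120: heading 300 -> 60
FD 18: (-1,-4) -> (8,11.588) [heading=60, draw]
REPEAT 5 [
  -- iteration 1/5 --
  FD 2: (8,11.588) -> (9,13.321) [heading=60, draw]
  LT 120: heading 60 -> 180
  -- iteration 2/5 --
  FD 2: (9,13.321) -> (7,13.321) [heading=180, draw]
  LT 120: heading 180 -> 300
  -- iteration 3/5 --
  FD 2: (7,13.321) -> (8,11.588) [heading=300, draw]
  LT 120: heading 300 -> 60
  -- iteration 4/5 --
  FD 2: (8,11.588) -> (9,13.321) [heading=60, draw]
  LT 120: heading 60 -> 180
  -- iteration 5/5 --
  FD 2: (9,13.321) -> (7,13.321) [heading=180, draw]
  LT 120: heading 180 -> 300
]
FD 1: (7,13.321) -> (7.5,12.454) [heading=300, draw]
FD 12: (7.5,12.454) -> (13.5,2.062) [heading=300, draw]
FD 3: (13.5,2.062) -> (15,-0.536) [heading=300, draw]
LT 180: heading 300 -> 120
Final: pos=(15,-0.536), heading=120, 10 segment(s) drawn

Answer: 15 -0.536 120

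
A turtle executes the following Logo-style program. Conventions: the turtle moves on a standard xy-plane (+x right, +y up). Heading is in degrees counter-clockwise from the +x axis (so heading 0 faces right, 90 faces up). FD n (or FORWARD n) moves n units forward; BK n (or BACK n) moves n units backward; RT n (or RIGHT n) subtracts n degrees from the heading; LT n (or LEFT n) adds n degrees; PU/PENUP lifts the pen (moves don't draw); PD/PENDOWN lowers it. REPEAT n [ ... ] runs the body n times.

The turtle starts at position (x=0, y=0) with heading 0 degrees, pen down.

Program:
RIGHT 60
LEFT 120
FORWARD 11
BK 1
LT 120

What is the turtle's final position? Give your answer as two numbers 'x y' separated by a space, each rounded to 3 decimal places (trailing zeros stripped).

Answer: 5 8.66

Derivation:
Executing turtle program step by step:
Start: pos=(0,0), heading=0, pen down
RT 60: heading 0 -> 300
LT 120: heading 300 -> 60
FD 11: (0,0) -> (5.5,9.526) [heading=60, draw]
BK 1: (5.5,9.526) -> (5,8.66) [heading=60, draw]
LT 120: heading 60 -> 180
Final: pos=(5,8.66), heading=180, 2 segment(s) drawn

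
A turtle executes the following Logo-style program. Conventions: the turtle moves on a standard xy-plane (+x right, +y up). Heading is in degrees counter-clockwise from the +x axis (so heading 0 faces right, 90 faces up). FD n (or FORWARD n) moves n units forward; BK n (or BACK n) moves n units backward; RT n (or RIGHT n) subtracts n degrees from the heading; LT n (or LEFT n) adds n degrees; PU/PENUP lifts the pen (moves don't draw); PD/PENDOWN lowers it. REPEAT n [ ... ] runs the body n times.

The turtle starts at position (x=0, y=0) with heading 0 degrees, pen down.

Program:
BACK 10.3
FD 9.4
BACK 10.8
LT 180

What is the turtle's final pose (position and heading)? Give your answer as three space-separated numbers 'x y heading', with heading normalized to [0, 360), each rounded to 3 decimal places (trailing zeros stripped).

Executing turtle program step by step:
Start: pos=(0,0), heading=0, pen down
BK 10.3: (0,0) -> (-10.3,0) [heading=0, draw]
FD 9.4: (-10.3,0) -> (-0.9,0) [heading=0, draw]
BK 10.8: (-0.9,0) -> (-11.7,0) [heading=0, draw]
LT 180: heading 0 -> 180
Final: pos=(-11.7,0), heading=180, 3 segment(s) drawn

Answer: -11.7 0 180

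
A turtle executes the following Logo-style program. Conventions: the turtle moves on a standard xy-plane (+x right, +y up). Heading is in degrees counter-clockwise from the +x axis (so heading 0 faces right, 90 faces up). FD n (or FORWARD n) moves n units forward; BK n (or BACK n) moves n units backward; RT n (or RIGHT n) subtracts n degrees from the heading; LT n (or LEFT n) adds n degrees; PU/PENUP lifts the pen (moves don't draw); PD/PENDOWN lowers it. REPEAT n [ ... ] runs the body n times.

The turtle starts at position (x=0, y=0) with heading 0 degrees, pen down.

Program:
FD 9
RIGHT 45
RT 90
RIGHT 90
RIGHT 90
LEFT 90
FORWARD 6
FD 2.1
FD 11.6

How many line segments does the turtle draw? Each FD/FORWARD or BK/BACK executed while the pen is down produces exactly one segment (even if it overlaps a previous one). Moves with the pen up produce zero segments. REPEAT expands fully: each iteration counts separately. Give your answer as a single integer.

Answer: 4

Derivation:
Executing turtle program step by step:
Start: pos=(0,0), heading=0, pen down
FD 9: (0,0) -> (9,0) [heading=0, draw]
RT 45: heading 0 -> 315
RT 90: heading 315 -> 225
RT 90: heading 225 -> 135
RT 90: heading 135 -> 45
LT 90: heading 45 -> 135
FD 6: (9,0) -> (4.757,4.243) [heading=135, draw]
FD 2.1: (4.757,4.243) -> (3.272,5.728) [heading=135, draw]
FD 11.6: (3.272,5.728) -> (-4.93,13.93) [heading=135, draw]
Final: pos=(-4.93,13.93), heading=135, 4 segment(s) drawn
Segments drawn: 4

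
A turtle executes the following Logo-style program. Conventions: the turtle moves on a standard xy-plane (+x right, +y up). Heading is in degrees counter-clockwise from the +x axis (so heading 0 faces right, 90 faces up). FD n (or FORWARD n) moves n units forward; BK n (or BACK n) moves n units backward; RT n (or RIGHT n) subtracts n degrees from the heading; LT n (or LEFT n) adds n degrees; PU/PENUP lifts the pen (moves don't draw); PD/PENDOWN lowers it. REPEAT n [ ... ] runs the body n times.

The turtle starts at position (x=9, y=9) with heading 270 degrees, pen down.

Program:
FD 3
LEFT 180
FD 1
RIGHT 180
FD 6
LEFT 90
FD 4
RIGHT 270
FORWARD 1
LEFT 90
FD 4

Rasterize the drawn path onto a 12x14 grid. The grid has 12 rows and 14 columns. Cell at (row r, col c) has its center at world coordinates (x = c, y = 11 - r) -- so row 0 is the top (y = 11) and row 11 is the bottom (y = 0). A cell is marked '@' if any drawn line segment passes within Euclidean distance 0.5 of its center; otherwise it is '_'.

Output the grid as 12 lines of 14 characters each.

Answer: ______________
______________
_________@____
_________@____
_________@____
_________@____
_________@____
_________@____
_________@____
_________@@@@@
_________@@@@@
______________

Derivation:
Segment 0: (9,9) -> (9,6)
Segment 1: (9,6) -> (9,7)
Segment 2: (9,7) -> (9,1)
Segment 3: (9,1) -> (13,1)
Segment 4: (13,1) -> (13,2)
Segment 5: (13,2) -> (9,2)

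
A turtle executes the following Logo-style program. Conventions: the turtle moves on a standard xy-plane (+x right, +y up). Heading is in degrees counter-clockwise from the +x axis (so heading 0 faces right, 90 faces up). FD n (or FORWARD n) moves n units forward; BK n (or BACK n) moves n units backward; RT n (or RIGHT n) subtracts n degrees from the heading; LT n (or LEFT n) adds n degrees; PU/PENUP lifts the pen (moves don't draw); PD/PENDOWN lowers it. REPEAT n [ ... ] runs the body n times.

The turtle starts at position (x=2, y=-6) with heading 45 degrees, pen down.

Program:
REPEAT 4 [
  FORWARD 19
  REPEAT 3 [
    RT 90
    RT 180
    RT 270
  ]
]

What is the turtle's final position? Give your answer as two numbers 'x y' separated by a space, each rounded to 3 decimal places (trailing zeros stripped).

Executing turtle program step by step:
Start: pos=(2,-6), heading=45, pen down
REPEAT 4 [
  -- iteration 1/4 --
  FD 19: (2,-6) -> (15.435,7.435) [heading=45, draw]
  REPEAT 3 [
    -- iteration 1/3 --
    RT 90: heading 45 -> 315
    RT 180: heading 315 -> 135
    RT 270: heading 135 -> 225
    -- iteration 2/3 --
    RT 90: heading 225 -> 135
    RT 180: heading 135 -> 315
    RT 270: heading 315 -> 45
    -- iteration 3/3 --
    RT 90: heading 45 -> 315
    RT 180: heading 315 -> 135
    RT 270: heading 135 -> 225
  ]
  -- iteration 2/4 --
  FD 19: (15.435,7.435) -> (2,-6) [heading=225, draw]
  REPEAT 3 [
    -- iteration 1/3 --
    RT 90: heading 225 -> 135
    RT 180: heading 135 -> 315
    RT 270: heading 315 -> 45
    -- iteration 2/3 --
    RT 90: heading 45 -> 315
    RT 180: heading 315 -> 135
    RT 270: heading 135 -> 225
    -- iteration 3/3 --
    RT 90: heading 225 -> 135
    RT 180: heading 135 -> 315
    RT 270: heading 315 -> 45
  ]
  -- iteration 3/4 --
  FD 19: (2,-6) -> (15.435,7.435) [heading=45, draw]
  REPEAT 3 [
    -- iteration 1/3 --
    RT 90: heading 45 -> 315
    RT 180: heading 315 -> 135
    RT 270: heading 135 -> 225
    -- iteration 2/3 --
    RT 90: heading 225 -> 135
    RT 180: heading 135 -> 315
    RT 270: heading 315 -> 45
    -- iteration 3/3 --
    RT 90: heading 45 -> 315
    RT 180: heading 315 -> 135
    RT 270: heading 135 -> 225
  ]
  -- iteration 4/4 --
  FD 19: (15.435,7.435) -> (2,-6) [heading=225, draw]
  REPEAT 3 [
    -- iteration 1/3 --
    RT 90: heading 225 -> 135
    RT 180: heading 135 -> 315
    RT 270: heading 315 -> 45
    -- iteration 2/3 --
    RT 90: heading 45 -> 315
    RT 180: heading 315 -> 135
    RT 270: heading 135 -> 225
    -- iteration 3/3 --
    RT 90: heading 225 -> 135
    RT 180: heading 135 -> 315
    RT 270: heading 315 -> 45
  ]
]
Final: pos=(2,-6), heading=45, 4 segment(s) drawn

Answer: 2 -6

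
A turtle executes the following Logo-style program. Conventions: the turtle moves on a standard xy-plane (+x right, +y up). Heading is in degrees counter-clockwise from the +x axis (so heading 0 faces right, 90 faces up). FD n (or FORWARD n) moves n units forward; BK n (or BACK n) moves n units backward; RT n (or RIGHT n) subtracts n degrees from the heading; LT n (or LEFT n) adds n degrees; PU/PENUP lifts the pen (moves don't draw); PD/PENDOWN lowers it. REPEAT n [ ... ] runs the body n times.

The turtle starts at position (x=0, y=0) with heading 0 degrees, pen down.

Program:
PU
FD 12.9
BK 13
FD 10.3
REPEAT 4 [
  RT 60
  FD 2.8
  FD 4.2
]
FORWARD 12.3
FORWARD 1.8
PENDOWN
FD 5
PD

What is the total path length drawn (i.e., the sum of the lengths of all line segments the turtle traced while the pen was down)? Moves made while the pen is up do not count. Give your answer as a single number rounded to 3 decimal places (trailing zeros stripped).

Executing turtle program step by step:
Start: pos=(0,0), heading=0, pen down
PU: pen up
FD 12.9: (0,0) -> (12.9,0) [heading=0, move]
BK 13: (12.9,0) -> (-0.1,0) [heading=0, move]
FD 10.3: (-0.1,0) -> (10.2,0) [heading=0, move]
REPEAT 4 [
  -- iteration 1/4 --
  RT 60: heading 0 -> 300
  FD 2.8: (10.2,0) -> (11.6,-2.425) [heading=300, move]
  FD 4.2: (11.6,-2.425) -> (13.7,-6.062) [heading=300, move]
  -- iteration 2/4 --
  RT 60: heading 300 -> 240
  FD 2.8: (13.7,-6.062) -> (12.3,-8.487) [heading=240, move]
  FD 4.2: (12.3,-8.487) -> (10.2,-12.124) [heading=240, move]
  -- iteration 3/4 --
  RT 60: heading 240 -> 180
  FD 2.8: (10.2,-12.124) -> (7.4,-12.124) [heading=180, move]
  FD 4.2: (7.4,-12.124) -> (3.2,-12.124) [heading=180, move]
  -- iteration 4/4 --
  RT 60: heading 180 -> 120
  FD 2.8: (3.2,-12.124) -> (1.8,-9.699) [heading=120, move]
  FD 4.2: (1.8,-9.699) -> (-0.3,-6.062) [heading=120, move]
]
FD 12.3: (-0.3,-6.062) -> (-6.45,4.59) [heading=120, move]
FD 1.8: (-6.45,4.59) -> (-7.35,6.149) [heading=120, move]
PD: pen down
FD 5: (-7.35,6.149) -> (-9.85,10.479) [heading=120, draw]
PD: pen down
Final: pos=(-9.85,10.479), heading=120, 1 segment(s) drawn

Segment lengths:
  seg 1: (-7.35,6.149) -> (-9.85,10.479), length = 5
Total = 5

Answer: 5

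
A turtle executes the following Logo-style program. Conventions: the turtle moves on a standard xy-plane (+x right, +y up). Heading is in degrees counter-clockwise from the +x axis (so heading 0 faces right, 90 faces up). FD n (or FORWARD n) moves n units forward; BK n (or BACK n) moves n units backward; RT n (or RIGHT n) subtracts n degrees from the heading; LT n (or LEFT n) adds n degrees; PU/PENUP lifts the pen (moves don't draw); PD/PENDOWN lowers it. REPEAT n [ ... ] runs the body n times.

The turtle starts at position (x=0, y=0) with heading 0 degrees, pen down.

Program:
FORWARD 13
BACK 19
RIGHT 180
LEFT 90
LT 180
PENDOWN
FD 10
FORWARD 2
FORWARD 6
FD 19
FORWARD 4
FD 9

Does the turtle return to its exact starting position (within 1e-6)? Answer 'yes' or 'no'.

Executing turtle program step by step:
Start: pos=(0,0), heading=0, pen down
FD 13: (0,0) -> (13,0) [heading=0, draw]
BK 19: (13,0) -> (-6,0) [heading=0, draw]
RT 180: heading 0 -> 180
LT 90: heading 180 -> 270
LT 180: heading 270 -> 90
PD: pen down
FD 10: (-6,0) -> (-6,10) [heading=90, draw]
FD 2: (-6,10) -> (-6,12) [heading=90, draw]
FD 6: (-6,12) -> (-6,18) [heading=90, draw]
FD 19: (-6,18) -> (-6,37) [heading=90, draw]
FD 4: (-6,37) -> (-6,41) [heading=90, draw]
FD 9: (-6,41) -> (-6,50) [heading=90, draw]
Final: pos=(-6,50), heading=90, 8 segment(s) drawn

Start position: (0, 0)
Final position: (-6, 50)
Distance = 50.359; >= 1e-6 -> NOT closed

Answer: no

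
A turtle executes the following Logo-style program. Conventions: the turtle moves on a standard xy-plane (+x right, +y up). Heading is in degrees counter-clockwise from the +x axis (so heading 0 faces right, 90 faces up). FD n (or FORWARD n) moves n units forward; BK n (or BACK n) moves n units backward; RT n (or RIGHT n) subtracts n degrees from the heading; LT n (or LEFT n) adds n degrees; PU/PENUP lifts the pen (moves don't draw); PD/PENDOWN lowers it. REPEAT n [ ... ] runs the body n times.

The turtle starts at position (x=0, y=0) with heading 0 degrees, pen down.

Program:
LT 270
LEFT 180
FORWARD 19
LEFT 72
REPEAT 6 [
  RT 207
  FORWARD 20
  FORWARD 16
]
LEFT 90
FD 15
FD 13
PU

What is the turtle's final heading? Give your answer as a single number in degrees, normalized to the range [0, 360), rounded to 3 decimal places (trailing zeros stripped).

Answer: 90

Derivation:
Executing turtle program step by step:
Start: pos=(0,0), heading=0, pen down
LT 270: heading 0 -> 270
LT 180: heading 270 -> 90
FD 19: (0,0) -> (0,19) [heading=90, draw]
LT 72: heading 90 -> 162
REPEAT 6 [
  -- iteration 1/6 --
  RT 207: heading 162 -> 315
  FD 20: (0,19) -> (14.142,4.858) [heading=315, draw]
  FD 16: (14.142,4.858) -> (25.456,-6.456) [heading=315, draw]
  -- iteration 2/6 --
  RT 207: heading 315 -> 108
  FD 20: (25.456,-6.456) -> (19.276,12.565) [heading=108, draw]
  FD 16: (19.276,12.565) -> (14.331,27.782) [heading=108, draw]
  -- iteration 3/6 --
  RT 207: heading 108 -> 261
  FD 20: (14.331,27.782) -> (11.203,8.028) [heading=261, draw]
  FD 16: (11.203,8.028) -> (8.7,-7.775) [heading=261, draw]
  -- iteration 4/6 --
  RT 207: heading 261 -> 54
  FD 20: (8.7,-7.775) -> (20.455,8.406) [heading=54, draw]
  FD 16: (20.455,8.406) -> (29.86,21.35) [heading=54, draw]
  -- iteration 5/6 --
  RT 207: heading 54 -> 207
  FD 20: (29.86,21.35) -> (12.04,12.27) [heading=207, draw]
  FD 16: (12.04,12.27) -> (-2.216,5.006) [heading=207, draw]
  -- iteration 6/6 --
  RT 207: heading 207 -> 0
  FD 20: (-2.216,5.006) -> (17.784,5.006) [heading=0, draw]
  FD 16: (17.784,5.006) -> (33.784,5.006) [heading=0, draw]
]
LT 90: heading 0 -> 90
FD 15: (33.784,5.006) -> (33.784,20.006) [heading=90, draw]
FD 13: (33.784,20.006) -> (33.784,33.006) [heading=90, draw]
PU: pen up
Final: pos=(33.784,33.006), heading=90, 15 segment(s) drawn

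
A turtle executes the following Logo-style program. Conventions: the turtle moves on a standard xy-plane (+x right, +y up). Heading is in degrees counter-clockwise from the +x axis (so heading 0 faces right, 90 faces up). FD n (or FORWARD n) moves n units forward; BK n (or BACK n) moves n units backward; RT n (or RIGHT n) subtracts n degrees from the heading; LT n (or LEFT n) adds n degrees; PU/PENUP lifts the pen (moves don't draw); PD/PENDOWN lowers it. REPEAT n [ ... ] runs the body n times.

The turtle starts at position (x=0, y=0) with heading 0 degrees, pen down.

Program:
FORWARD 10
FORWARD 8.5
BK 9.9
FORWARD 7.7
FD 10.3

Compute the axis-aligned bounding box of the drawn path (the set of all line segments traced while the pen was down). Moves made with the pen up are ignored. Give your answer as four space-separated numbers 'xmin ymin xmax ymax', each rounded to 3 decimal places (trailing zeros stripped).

Answer: 0 0 26.6 0

Derivation:
Executing turtle program step by step:
Start: pos=(0,0), heading=0, pen down
FD 10: (0,0) -> (10,0) [heading=0, draw]
FD 8.5: (10,0) -> (18.5,0) [heading=0, draw]
BK 9.9: (18.5,0) -> (8.6,0) [heading=0, draw]
FD 7.7: (8.6,0) -> (16.3,0) [heading=0, draw]
FD 10.3: (16.3,0) -> (26.6,0) [heading=0, draw]
Final: pos=(26.6,0), heading=0, 5 segment(s) drawn

Segment endpoints: x in {0, 8.6, 10, 16.3, 18.5, 26.6}, y in {0}
xmin=0, ymin=0, xmax=26.6, ymax=0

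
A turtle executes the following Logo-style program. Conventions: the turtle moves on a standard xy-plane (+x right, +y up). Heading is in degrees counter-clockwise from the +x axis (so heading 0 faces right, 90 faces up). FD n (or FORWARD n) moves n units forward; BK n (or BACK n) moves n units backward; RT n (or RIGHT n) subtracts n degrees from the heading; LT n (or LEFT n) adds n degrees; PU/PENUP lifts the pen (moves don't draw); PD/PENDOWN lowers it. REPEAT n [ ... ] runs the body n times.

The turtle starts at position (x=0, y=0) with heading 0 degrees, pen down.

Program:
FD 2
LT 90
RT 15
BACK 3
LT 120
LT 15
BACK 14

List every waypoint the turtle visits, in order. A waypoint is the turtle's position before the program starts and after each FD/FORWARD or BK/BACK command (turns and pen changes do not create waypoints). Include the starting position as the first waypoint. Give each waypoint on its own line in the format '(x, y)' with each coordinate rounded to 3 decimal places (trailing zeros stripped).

Executing turtle program step by step:
Start: pos=(0,0), heading=0, pen down
FD 2: (0,0) -> (2,0) [heading=0, draw]
LT 90: heading 0 -> 90
RT 15: heading 90 -> 75
BK 3: (2,0) -> (1.224,-2.898) [heading=75, draw]
LT 120: heading 75 -> 195
LT 15: heading 195 -> 210
BK 14: (1.224,-2.898) -> (13.348,4.102) [heading=210, draw]
Final: pos=(13.348,4.102), heading=210, 3 segment(s) drawn
Waypoints (4 total):
(0, 0)
(2, 0)
(1.224, -2.898)
(13.348, 4.102)

Answer: (0, 0)
(2, 0)
(1.224, -2.898)
(13.348, 4.102)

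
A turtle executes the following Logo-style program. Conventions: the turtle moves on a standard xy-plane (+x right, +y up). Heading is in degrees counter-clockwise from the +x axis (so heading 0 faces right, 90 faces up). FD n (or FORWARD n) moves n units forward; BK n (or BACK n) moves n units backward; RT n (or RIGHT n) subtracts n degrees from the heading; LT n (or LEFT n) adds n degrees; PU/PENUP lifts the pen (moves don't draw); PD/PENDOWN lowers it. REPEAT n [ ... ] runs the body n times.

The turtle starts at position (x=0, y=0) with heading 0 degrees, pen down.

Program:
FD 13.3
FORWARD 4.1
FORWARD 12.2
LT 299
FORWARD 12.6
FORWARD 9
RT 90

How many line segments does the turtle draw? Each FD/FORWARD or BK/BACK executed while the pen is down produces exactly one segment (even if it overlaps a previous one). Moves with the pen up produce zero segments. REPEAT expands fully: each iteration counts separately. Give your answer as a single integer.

Executing turtle program step by step:
Start: pos=(0,0), heading=0, pen down
FD 13.3: (0,0) -> (13.3,0) [heading=0, draw]
FD 4.1: (13.3,0) -> (17.4,0) [heading=0, draw]
FD 12.2: (17.4,0) -> (29.6,0) [heading=0, draw]
LT 299: heading 0 -> 299
FD 12.6: (29.6,0) -> (35.709,-11.02) [heading=299, draw]
FD 9: (35.709,-11.02) -> (40.072,-18.892) [heading=299, draw]
RT 90: heading 299 -> 209
Final: pos=(40.072,-18.892), heading=209, 5 segment(s) drawn
Segments drawn: 5

Answer: 5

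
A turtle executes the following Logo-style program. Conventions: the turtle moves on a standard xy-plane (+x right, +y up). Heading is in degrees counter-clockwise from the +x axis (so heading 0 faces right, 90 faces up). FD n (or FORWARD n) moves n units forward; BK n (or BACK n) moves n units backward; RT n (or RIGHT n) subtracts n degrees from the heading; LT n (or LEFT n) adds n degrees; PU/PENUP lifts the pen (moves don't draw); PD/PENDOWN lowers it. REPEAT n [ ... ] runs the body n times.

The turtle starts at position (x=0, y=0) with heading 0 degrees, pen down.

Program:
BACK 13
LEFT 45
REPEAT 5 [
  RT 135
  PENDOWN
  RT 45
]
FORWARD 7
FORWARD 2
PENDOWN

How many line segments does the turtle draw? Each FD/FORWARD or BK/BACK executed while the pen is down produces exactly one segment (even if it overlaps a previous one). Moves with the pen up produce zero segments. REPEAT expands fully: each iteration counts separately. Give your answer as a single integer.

Answer: 3

Derivation:
Executing turtle program step by step:
Start: pos=(0,0), heading=0, pen down
BK 13: (0,0) -> (-13,0) [heading=0, draw]
LT 45: heading 0 -> 45
REPEAT 5 [
  -- iteration 1/5 --
  RT 135: heading 45 -> 270
  PD: pen down
  RT 45: heading 270 -> 225
  -- iteration 2/5 --
  RT 135: heading 225 -> 90
  PD: pen down
  RT 45: heading 90 -> 45
  -- iteration 3/5 --
  RT 135: heading 45 -> 270
  PD: pen down
  RT 45: heading 270 -> 225
  -- iteration 4/5 --
  RT 135: heading 225 -> 90
  PD: pen down
  RT 45: heading 90 -> 45
  -- iteration 5/5 --
  RT 135: heading 45 -> 270
  PD: pen down
  RT 45: heading 270 -> 225
]
FD 7: (-13,0) -> (-17.95,-4.95) [heading=225, draw]
FD 2: (-17.95,-4.95) -> (-19.364,-6.364) [heading=225, draw]
PD: pen down
Final: pos=(-19.364,-6.364), heading=225, 3 segment(s) drawn
Segments drawn: 3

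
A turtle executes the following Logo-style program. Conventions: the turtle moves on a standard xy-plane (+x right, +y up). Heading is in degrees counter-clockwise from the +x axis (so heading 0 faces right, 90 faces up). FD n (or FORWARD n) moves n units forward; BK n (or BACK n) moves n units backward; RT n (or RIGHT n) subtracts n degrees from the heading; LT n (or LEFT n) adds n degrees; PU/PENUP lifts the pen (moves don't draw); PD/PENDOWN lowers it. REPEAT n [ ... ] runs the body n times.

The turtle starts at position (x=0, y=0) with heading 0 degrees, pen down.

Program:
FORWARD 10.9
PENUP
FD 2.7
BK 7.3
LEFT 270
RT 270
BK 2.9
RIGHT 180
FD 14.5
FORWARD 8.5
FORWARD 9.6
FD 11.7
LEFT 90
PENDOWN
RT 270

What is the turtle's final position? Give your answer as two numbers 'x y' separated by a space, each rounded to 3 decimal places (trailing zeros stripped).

Executing turtle program step by step:
Start: pos=(0,0), heading=0, pen down
FD 10.9: (0,0) -> (10.9,0) [heading=0, draw]
PU: pen up
FD 2.7: (10.9,0) -> (13.6,0) [heading=0, move]
BK 7.3: (13.6,0) -> (6.3,0) [heading=0, move]
LT 270: heading 0 -> 270
RT 270: heading 270 -> 0
BK 2.9: (6.3,0) -> (3.4,0) [heading=0, move]
RT 180: heading 0 -> 180
FD 14.5: (3.4,0) -> (-11.1,0) [heading=180, move]
FD 8.5: (-11.1,0) -> (-19.6,0) [heading=180, move]
FD 9.6: (-19.6,0) -> (-29.2,0) [heading=180, move]
FD 11.7: (-29.2,0) -> (-40.9,0) [heading=180, move]
LT 90: heading 180 -> 270
PD: pen down
RT 270: heading 270 -> 0
Final: pos=(-40.9,0), heading=0, 1 segment(s) drawn

Answer: -40.9 0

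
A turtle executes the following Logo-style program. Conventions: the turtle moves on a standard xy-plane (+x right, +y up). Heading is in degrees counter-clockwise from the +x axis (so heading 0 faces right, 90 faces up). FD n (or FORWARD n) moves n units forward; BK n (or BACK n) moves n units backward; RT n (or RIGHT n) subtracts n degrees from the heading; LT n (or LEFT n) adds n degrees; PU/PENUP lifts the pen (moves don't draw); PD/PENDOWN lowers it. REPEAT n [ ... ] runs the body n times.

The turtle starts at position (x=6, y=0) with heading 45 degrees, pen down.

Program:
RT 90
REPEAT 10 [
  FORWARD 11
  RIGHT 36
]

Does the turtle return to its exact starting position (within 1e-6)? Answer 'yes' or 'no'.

Answer: yes

Derivation:
Executing turtle program step by step:
Start: pos=(6,0), heading=45, pen down
RT 90: heading 45 -> 315
REPEAT 10 [
  -- iteration 1/10 --
  FD 11: (6,0) -> (13.778,-7.778) [heading=315, draw]
  RT 36: heading 315 -> 279
  -- iteration 2/10 --
  FD 11: (13.778,-7.778) -> (15.499,-18.643) [heading=279, draw]
  RT 36: heading 279 -> 243
  -- iteration 3/10 --
  FD 11: (15.499,-18.643) -> (10.505,-28.444) [heading=243, draw]
  RT 36: heading 243 -> 207
  -- iteration 4/10 --
  FD 11: (10.505,-28.444) -> (0.704,-33.438) [heading=207, draw]
  RT 36: heading 207 -> 171
  -- iteration 5/10 --
  FD 11: (0.704,-33.438) -> (-10.161,-31.717) [heading=171, draw]
  RT 36: heading 171 -> 135
  -- iteration 6/10 --
  FD 11: (-10.161,-31.717) -> (-17.939,-23.939) [heading=135, draw]
  RT 36: heading 135 -> 99
  -- iteration 7/10 --
  FD 11: (-17.939,-23.939) -> (-19.66,-13.074) [heading=99, draw]
  RT 36: heading 99 -> 63
  -- iteration 8/10 --
  FD 11: (-19.66,-13.074) -> (-14.666,-3.273) [heading=63, draw]
  RT 36: heading 63 -> 27
  -- iteration 9/10 --
  FD 11: (-14.666,-3.273) -> (-4.865,1.721) [heading=27, draw]
  RT 36: heading 27 -> 351
  -- iteration 10/10 --
  FD 11: (-4.865,1.721) -> (6,0) [heading=351, draw]
  RT 36: heading 351 -> 315
]
Final: pos=(6,0), heading=315, 10 segment(s) drawn

Start position: (6, 0)
Final position: (6, 0)
Distance = 0; < 1e-6 -> CLOSED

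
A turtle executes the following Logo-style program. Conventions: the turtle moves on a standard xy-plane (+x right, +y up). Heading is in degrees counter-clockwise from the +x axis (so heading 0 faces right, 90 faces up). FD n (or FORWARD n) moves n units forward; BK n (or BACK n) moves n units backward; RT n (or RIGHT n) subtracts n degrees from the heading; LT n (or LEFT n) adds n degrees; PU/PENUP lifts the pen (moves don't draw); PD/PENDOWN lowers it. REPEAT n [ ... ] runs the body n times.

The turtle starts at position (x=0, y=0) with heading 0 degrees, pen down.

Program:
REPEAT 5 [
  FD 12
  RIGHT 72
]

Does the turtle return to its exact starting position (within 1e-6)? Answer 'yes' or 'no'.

Executing turtle program step by step:
Start: pos=(0,0), heading=0, pen down
REPEAT 5 [
  -- iteration 1/5 --
  FD 12: (0,0) -> (12,0) [heading=0, draw]
  RT 72: heading 0 -> 288
  -- iteration 2/5 --
  FD 12: (12,0) -> (15.708,-11.413) [heading=288, draw]
  RT 72: heading 288 -> 216
  -- iteration 3/5 --
  FD 12: (15.708,-11.413) -> (6,-18.466) [heading=216, draw]
  RT 72: heading 216 -> 144
  -- iteration 4/5 --
  FD 12: (6,-18.466) -> (-3.708,-11.413) [heading=144, draw]
  RT 72: heading 144 -> 72
  -- iteration 5/5 --
  FD 12: (-3.708,-11.413) -> (0,0) [heading=72, draw]
  RT 72: heading 72 -> 0
]
Final: pos=(0,0), heading=0, 5 segment(s) drawn

Start position: (0, 0)
Final position: (0, 0)
Distance = 0; < 1e-6 -> CLOSED

Answer: yes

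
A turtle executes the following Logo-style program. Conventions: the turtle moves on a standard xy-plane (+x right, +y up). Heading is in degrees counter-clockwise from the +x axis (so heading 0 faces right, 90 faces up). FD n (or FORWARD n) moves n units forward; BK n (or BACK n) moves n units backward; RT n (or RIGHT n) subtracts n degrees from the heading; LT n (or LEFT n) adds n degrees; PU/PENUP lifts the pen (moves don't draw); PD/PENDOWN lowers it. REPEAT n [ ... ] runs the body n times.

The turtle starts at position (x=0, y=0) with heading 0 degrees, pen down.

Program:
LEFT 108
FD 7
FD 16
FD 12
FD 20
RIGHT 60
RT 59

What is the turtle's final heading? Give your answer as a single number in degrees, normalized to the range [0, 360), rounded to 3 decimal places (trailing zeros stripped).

Answer: 349

Derivation:
Executing turtle program step by step:
Start: pos=(0,0), heading=0, pen down
LT 108: heading 0 -> 108
FD 7: (0,0) -> (-2.163,6.657) [heading=108, draw]
FD 16: (-2.163,6.657) -> (-7.107,21.874) [heading=108, draw]
FD 12: (-7.107,21.874) -> (-10.816,33.287) [heading=108, draw]
FD 20: (-10.816,33.287) -> (-16.996,52.308) [heading=108, draw]
RT 60: heading 108 -> 48
RT 59: heading 48 -> 349
Final: pos=(-16.996,52.308), heading=349, 4 segment(s) drawn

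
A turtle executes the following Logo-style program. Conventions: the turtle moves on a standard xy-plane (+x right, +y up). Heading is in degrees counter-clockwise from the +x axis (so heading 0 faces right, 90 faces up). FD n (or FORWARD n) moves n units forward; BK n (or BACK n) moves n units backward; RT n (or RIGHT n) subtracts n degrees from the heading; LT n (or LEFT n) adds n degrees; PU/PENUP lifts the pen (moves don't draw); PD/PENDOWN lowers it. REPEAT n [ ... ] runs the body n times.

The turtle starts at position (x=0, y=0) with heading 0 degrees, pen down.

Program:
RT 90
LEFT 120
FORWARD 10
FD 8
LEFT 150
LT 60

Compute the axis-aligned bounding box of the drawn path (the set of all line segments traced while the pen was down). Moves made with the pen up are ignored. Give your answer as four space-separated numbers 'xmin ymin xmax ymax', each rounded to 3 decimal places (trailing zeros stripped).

Executing turtle program step by step:
Start: pos=(0,0), heading=0, pen down
RT 90: heading 0 -> 270
LT 120: heading 270 -> 30
FD 10: (0,0) -> (8.66,5) [heading=30, draw]
FD 8: (8.66,5) -> (15.588,9) [heading=30, draw]
LT 150: heading 30 -> 180
LT 60: heading 180 -> 240
Final: pos=(15.588,9), heading=240, 2 segment(s) drawn

Segment endpoints: x in {0, 8.66, 15.588}, y in {0, 5, 9}
xmin=0, ymin=0, xmax=15.588, ymax=9

Answer: 0 0 15.588 9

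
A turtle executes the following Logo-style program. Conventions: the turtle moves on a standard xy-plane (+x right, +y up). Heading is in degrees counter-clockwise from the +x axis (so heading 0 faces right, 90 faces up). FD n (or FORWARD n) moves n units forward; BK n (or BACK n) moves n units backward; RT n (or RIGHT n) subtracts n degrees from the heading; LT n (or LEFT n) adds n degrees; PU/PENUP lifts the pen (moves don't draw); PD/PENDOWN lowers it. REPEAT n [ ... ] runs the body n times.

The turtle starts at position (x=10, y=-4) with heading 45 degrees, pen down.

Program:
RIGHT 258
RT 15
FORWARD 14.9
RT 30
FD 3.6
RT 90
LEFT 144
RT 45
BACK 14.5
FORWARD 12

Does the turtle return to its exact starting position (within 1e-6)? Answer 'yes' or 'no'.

Executing turtle program step by step:
Start: pos=(10,-4), heading=45, pen down
RT 258: heading 45 -> 147
RT 15: heading 147 -> 132
FD 14.9: (10,-4) -> (0.03,7.073) [heading=132, draw]
RT 30: heading 132 -> 102
FD 3.6: (0.03,7.073) -> (-0.719,10.594) [heading=102, draw]
RT 90: heading 102 -> 12
LT 144: heading 12 -> 156
RT 45: heading 156 -> 111
BK 14.5: (-0.719,10.594) -> (4.478,-2.943) [heading=111, draw]
FD 12: (4.478,-2.943) -> (0.177,8.26) [heading=111, draw]
Final: pos=(0.177,8.26), heading=111, 4 segment(s) drawn

Start position: (10, -4)
Final position: (0.177, 8.26)
Distance = 15.71; >= 1e-6 -> NOT closed

Answer: no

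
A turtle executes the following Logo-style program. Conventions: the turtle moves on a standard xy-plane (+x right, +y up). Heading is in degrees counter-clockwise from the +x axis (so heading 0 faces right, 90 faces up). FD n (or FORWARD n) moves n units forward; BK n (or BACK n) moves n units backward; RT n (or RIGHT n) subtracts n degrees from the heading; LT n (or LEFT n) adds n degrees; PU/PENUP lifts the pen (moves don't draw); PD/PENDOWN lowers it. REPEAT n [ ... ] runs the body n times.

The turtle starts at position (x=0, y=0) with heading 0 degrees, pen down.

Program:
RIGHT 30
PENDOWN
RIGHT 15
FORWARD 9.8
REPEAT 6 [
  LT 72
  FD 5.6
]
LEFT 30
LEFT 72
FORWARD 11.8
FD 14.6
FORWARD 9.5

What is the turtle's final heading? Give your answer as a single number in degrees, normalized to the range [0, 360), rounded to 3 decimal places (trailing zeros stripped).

Executing turtle program step by step:
Start: pos=(0,0), heading=0, pen down
RT 30: heading 0 -> 330
PD: pen down
RT 15: heading 330 -> 315
FD 9.8: (0,0) -> (6.93,-6.93) [heading=315, draw]
REPEAT 6 [
  -- iteration 1/6 --
  LT 72: heading 315 -> 27
  FD 5.6: (6.93,-6.93) -> (11.919,-4.387) [heading=27, draw]
  -- iteration 2/6 --
  LT 72: heading 27 -> 99
  FD 5.6: (11.919,-4.387) -> (11.043,1.144) [heading=99, draw]
  -- iteration 3/6 --
  LT 72: heading 99 -> 171
  FD 5.6: (11.043,1.144) -> (5.512,2.02) [heading=171, draw]
  -- iteration 4/6 --
  LT 72: heading 171 -> 243
  FD 5.6: (5.512,2.02) -> (2.97,-2.97) [heading=243, draw]
  -- iteration 5/6 --
  LT 72: heading 243 -> 315
  FD 5.6: (2.97,-2.97) -> (6.93,-6.93) [heading=315, draw]
  -- iteration 6/6 --
  LT 72: heading 315 -> 27
  FD 5.6: (6.93,-6.93) -> (11.919,-4.387) [heading=27, draw]
]
LT 30: heading 27 -> 57
LT 72: heading 57 -> 129
FD 11.8: (11.919,-4.387) -> (4.493,4.783) [heading=129, draw]
FD 14.6: (4.493,4.783) -> (-4.695,16.129) [heading=129, draw]
FD 9.5: (-4.695,16.129) -> (-10.673,23.512) [heading=129, draw]
Final: pos=(-10.673,23.512), heading=129, 10 segment(s) drawn

Answer: 129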